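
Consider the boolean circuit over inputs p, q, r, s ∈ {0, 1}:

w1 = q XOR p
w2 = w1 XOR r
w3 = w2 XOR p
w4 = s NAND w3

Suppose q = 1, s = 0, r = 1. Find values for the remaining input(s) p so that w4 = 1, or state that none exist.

w4 = s NAND w3 must be 1, so at least one of s, w3 is 0.
Check with q = 1, s = 0, r = 1 and p=1:
w1 = q XOR p = 1 XOR 1 = 0
w2 = w1 XOR r = 0 XOR 1 = 1
w3 = w2 XOR p = 1 XOR 1 = 0
w4 = s NAND w3 = 0 NAND 0 = 1
So w4 = 1.

p=1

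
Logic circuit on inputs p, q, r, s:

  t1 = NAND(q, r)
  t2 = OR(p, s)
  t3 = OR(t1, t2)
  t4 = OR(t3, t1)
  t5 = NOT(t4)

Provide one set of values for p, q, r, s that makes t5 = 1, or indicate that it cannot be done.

p=0, q=1, r=1, s=0

Check with p=0, q=1, r=1, s=0:
t1 = NAND(q, r) = NAND(1, 1) = 0
t2 = OR(p, s) = OR(0, 0) = 0
t3 = OR(t1, t2) = OR(0, 0) = 0
t4 = OR(t3, t1) = OR(0, 0) = 0
t5 = NOT(t4) = NOT 0 = 1
So t5 = 1 as required.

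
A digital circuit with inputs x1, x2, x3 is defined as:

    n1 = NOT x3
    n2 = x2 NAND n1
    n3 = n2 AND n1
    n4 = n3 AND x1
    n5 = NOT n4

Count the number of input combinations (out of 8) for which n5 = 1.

7

n5 = NOT n4 must be 1, so n4 = 0.
Enumerating the 8 input combinations, 7 give n5 = 1 and 1 give n5 = 0.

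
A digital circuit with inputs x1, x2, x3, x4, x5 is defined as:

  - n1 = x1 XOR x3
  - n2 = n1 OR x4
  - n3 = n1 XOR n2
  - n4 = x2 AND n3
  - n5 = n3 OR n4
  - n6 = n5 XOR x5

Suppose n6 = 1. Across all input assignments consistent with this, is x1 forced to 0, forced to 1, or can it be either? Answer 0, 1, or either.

Both values of x1 occur among assignments with n6 = 1:
  x1=0: x1=0, x2=0, x3=0, x4=0, x5=1
  x1=1: x1=1, x2=0, x3=0, x4=0, x5=1

either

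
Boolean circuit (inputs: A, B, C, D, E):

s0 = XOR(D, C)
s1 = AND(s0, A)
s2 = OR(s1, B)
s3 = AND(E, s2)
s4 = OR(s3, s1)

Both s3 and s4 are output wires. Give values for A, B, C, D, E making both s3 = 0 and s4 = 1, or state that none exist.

Check with A=1, B=1, C=0, D=1, E=0:
s0 = XOR(D, C) = XOR(1, 0) = 1
s1 = AND(s0, A) = AND(1, 1) = 1
s2 = OR(s1, B) = OR(1, 1) = 1
s3 = AND(E, s2) = AND(0, 1) = 0
s4 = OR(s3, s1) = OR(0, 1) = 1
So s3 = 0 and s4 = 1.

A=1, B=1, C=0, D=1, E=0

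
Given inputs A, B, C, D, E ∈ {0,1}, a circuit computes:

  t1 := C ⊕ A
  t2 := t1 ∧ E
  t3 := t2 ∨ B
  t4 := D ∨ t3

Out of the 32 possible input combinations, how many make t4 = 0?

t4 = D ∨ t3 must be 0, so both D = 0 and t3 = 0.
t3 = t2 ∨ B must be 0, so both t2 = 0 and B = 0.
t2 = t1 ∧ E must be 0, so at least one of t1, E is 0.
Satisfying assignments:
  A=0, B=0, C=0, D=0, E=0
  A=0, B=0, C=0, D=0, E=1
  A=0, B=0, C=1, D=0, E=0
  A=1, B=0, C=0, D=0, E=0
  A=1, B=0, C=1, D=0, E=0
  A=1, B=0, C=1, D=0, E=1

6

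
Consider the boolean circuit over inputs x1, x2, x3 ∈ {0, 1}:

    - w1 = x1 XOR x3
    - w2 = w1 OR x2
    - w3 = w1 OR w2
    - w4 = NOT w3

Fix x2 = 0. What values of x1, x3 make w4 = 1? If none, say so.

Check with x2 = 0 and x1=1, x3=1:
w1 = x1 XOR x3 = 1 XOR 1 = 0
w2 = w1 OR x2 = 0 OR 0 = 0
w3 = w1 OR w2 = 0 OR 0 = 0
w4 = NOT w3 = NOT 0 = 1
So w4 = 1.

x1=1 x3=1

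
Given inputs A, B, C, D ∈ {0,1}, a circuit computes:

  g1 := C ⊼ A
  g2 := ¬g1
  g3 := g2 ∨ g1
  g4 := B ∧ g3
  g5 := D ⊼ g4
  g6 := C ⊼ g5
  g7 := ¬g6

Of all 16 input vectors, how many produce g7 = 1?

6

g7 = ¬g6 must be 1, so g6 = 0.
g6 = C ⊼ g5 must be 0, so both C = 1 and g5 = 1.
Satisfying assignments:
  A=0, B=0, C=1, D=0
  A=0, B=0, C=1, D=1
  A=0, B=1, C=1, D=0
  A=1, B=0, C=1, D=0
  A=1, B=0, C=1, D=1
  A=1, B=1, C=1, D=0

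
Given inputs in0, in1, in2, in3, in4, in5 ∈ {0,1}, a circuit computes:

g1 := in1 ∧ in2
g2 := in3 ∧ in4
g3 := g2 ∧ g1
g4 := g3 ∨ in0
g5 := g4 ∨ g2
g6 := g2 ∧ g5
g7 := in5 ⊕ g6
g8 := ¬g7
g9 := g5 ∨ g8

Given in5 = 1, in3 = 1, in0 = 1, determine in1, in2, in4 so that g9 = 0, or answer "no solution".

With in5 = 1, in3 = 1, in0 = 1 fixed, none of the 8 settings of in1, in2, in4 give g9 = 0.
For example, with in1=0, in2=0, in4=1:
g1 = in1 ∧ in2 = 0 ∧ 0 = 0
g2 = in3 ∧ in4 = 1 ∧ 1 = 1
g3 = g2 ∧ g1 = 1 ∧ 0 = 0
g4 = g3 ∨ in0 = 0 ∨ 1 = 1
g5 = g4 ∨ g2 = 1 ∨ 1 = 1
g6 = g2 ∧ g5 = 1 ∧ 1 = 1
g7 = in5 ⊕ g6 = 1 ⊕ 1 = 0
g8 = ¬g7 = ¬0 = 1
g9 = g5 ∨ g8 = 1 ∨ 1 = 1
giving g9 = 1 ≠ 0.

no solution exists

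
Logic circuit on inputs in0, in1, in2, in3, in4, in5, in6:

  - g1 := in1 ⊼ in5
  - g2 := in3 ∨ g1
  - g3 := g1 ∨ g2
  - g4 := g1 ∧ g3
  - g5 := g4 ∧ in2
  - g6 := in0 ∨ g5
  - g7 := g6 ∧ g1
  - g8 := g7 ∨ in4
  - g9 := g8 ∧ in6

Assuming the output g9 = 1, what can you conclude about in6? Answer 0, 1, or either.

g9 = g8 ∧ in6 must be 1, so both g8 = 1 and in6 = 1.
Every assignment with g9 = 1 has in6 = 1; there are 50 such assignment(s).

1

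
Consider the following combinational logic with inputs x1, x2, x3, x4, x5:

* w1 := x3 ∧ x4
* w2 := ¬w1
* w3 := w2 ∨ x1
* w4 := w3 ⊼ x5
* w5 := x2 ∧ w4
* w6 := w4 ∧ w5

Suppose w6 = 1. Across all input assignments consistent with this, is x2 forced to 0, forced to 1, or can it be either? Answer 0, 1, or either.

w6 = w4 ∧ w5 must be 1, so both w4 = 1 and w5 = 1.
w4 = w3 ⊼ x5 must be 1, so at least one of w3, x5 is 0.
w5 = x2 ∧ w4 must be 1, so both x2 = 1 and w4 = 1.
Every assignment with w6 = 1 has x2 = 1; there are 9 such assignment(s).

1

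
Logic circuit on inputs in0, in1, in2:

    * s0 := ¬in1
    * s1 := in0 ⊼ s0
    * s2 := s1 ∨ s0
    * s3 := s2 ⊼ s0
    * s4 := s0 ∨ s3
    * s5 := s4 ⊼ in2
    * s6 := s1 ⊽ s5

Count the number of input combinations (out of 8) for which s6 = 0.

s6 = s1 ⊽ s5 must be 0, so at least one of s1, s5 is 1.
Enumerating the 8 input combinations, 7 give s6 = 0 and 1 give s6 = 1.

7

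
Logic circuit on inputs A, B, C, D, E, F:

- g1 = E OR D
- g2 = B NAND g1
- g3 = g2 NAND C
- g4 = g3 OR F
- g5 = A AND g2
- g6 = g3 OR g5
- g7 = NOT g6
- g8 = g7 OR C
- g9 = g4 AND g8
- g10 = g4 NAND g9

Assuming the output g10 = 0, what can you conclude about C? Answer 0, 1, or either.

g10 = g4 NAND g9 must be 0, so both g4 = 1 and g9 = 1.
g4 = g3 OR F must be 1, so at least one of g3, F is 1.
Every assignment with g10 = 0 has C = 1; there are 22 such assignment(s).

1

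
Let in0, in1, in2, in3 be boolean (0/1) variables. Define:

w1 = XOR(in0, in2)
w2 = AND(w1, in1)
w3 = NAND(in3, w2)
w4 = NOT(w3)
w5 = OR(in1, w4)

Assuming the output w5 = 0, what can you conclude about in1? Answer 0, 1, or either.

w5 = OR(in1, w4) must be 0, so both in1 = 0 and w4 = 0.
Every assignment with w5 = 0 has in1 = 0; there are 8 such assignment(s).

0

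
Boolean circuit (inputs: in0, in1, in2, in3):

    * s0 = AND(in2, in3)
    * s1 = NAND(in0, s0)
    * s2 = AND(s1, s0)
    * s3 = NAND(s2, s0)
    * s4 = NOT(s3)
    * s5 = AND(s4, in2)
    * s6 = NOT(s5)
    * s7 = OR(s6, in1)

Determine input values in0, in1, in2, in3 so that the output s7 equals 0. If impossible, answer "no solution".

Check with in0=0 in1=0 in2=1 in3=1:
s0 = AND(in2, in3) = AND(1, 1) = 1
s1 = NAND(in0, s0) = NAND(0, 1) = 1
s2 = AND(s1, s0) = AND(1, 1) = 1
s3 = NAND(s2, s0) = NAND(1, 1) = 0
s4 = NOT(s3) = NOT 0 = 1
s5 = AND(s4, in2) = AND(1, 1) = 1
s6 = NOT(s5) = NOT 1 = 0
s7 = OR(s6, in1) = OR(0, 0) = 0
So s7 = 0 as required.

in0=0 in1=0 in2=1 in3=1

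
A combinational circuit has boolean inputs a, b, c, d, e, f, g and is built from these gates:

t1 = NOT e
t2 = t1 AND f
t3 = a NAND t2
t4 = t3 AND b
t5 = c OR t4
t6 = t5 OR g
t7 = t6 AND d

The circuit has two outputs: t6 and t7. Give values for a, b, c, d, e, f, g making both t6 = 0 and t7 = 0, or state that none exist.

a=0 b=0 c=0 d=0 e=0 f=0 g=0

Check with a=0 b=0 c=0 d=0 e=0 f=0 g=0:
t1 = NOT e = NOT 0 = 1
t2 = t1 AND f = 1 AND 0 = 0
t3 = a NAND t2 = 0 NAND 0 = 1
t4 = t3 AND b = 1 AND 0 = 0
t5 = c OR t4 = 0 OR 0 = 0
t6 = t5 OR g = 0 OR 0 = 0
t7 = t6 AND d = 0 AND 0 = 0
So t6 = 0 and t7 = 0.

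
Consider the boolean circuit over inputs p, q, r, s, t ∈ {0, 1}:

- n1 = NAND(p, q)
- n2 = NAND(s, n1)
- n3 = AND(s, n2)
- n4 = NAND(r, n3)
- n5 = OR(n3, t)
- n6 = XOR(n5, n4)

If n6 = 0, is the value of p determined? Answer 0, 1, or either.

Both values of p occur among assignments with n6 = 0:
  p=0: p=0, q=0, r=0, s=0, t=1
  p=1: p=1, q=0, r=0, s=0, t=1

either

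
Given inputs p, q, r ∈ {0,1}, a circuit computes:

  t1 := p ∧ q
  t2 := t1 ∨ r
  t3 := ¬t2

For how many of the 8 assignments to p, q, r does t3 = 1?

3

t3 = ¬t2 must be 1, so t2 = 0.
Satisfying assignments:
  p=0, q=0, r=0
  p=0, q=1, r=0
  p=1, q=0, r=0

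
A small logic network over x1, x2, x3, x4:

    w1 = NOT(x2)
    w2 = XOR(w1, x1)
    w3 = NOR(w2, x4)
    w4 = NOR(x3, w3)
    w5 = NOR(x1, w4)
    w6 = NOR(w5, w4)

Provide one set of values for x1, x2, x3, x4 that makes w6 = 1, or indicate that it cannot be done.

w6 = NOR(w5, w4) must be 1, so both w5 = 0 and w4 = 0.
w5 = NOR(x1, w4) must be 0, so at least one of x1, w4 is 1.
Check with x1=1, x2=0, x3=1, x4=1:
w1 = NOT(x2) = NOT 0 = 1
w2 = XOR(w1, x1) = XOR(1, 1) = 0
w3 = NOR(w2, x4) = NOR(0, 1) = 0
w4 = NOR(x3, w3) = NOR(1, 0) = 0
w5 = NOR(x1, w4) = NOR(1, 0) = 0
w6 = NOR(w5, w4) = NOR(0, 0) = 1
So w6 = 1 as required.

x1=1, x2=0, x3=1, x4=1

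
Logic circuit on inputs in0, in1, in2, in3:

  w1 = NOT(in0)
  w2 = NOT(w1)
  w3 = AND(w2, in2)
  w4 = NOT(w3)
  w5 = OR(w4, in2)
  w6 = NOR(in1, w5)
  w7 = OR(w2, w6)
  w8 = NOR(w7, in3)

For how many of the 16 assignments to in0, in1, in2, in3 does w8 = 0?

12

w8 = NOR(w7, in3) must be 0, so at least one of w7, in3 is 1.
Enumerating the 16 input combinations, 12 give w8 = 0 and 4 give w8 = 1.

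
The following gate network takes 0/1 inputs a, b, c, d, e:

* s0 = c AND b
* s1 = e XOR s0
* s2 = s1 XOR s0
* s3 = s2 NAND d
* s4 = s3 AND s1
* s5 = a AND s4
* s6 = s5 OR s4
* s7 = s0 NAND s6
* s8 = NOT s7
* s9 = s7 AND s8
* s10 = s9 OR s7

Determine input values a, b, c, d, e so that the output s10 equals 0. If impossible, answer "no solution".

a=1, b=1, c=1, d=1, e=0

s10 = s9 OR s7 must be 0, so both s9 = 0 and s7 = 0.
Check with a=1, b=1, c=1, d=1, e=0:
s0 = c AND b = 1 AND 1 = 1
s1 = e XOR s0 = 0 XOR 1 = 1
s2 = s1 XOR s0 = 1 XOR 1 = 0
s3 = s2 NAND d = 0 NAND 1 = 1
s4 = s3 AND s1 = 1 AND 1 = 1
s5 = a AND s4 = 1 AND 1 = 1
s6 = s5 OR s4 = 1 OR 1 = 1
s7 = s0 NAND s6 = 1 NAND 1 = 0
s8 = NOT s7 = NOT 0 = 1
s9 = s7 AND s8 = 0 AND 1 = 0
s10 = s9 OR s7 = 0 OR 0 = 0
So s10 = 0 as required.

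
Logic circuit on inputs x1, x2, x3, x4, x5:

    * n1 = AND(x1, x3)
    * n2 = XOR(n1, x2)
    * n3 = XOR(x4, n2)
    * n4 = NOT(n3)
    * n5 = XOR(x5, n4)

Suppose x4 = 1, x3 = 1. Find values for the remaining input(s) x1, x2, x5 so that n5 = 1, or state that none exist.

n5 = XOR(x5, n4) must be 1, so x5 and n4 differ.
Check with x4 = 1, x3 = 1 and x1=0, x2=1, x5=0:
n1 = AND(x1, x3) = AND(0, 1) = 0
n2 = XOR(n1, x2) = XOR(0, 1) = 1
n3 = XOR(x4, n2) = XOR(1, 1) = 0
n4 = NOT(n3) = NOT 0 = 1
n5 = XOR(x5, n4) = XOR(0, 1) = 1
So n5 = 1.

x1=0, x2=1, x5=0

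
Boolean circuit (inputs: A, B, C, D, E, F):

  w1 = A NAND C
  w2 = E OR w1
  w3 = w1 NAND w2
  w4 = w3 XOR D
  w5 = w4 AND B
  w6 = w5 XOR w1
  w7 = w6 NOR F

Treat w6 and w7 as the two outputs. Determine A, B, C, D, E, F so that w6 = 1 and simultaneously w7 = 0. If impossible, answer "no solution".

Check with A=1, B=0, C=0, D=0, E=1, F=1:
w1 = A NAND C = 1 NAND 0 = 1
w2 = E OR w1 = 1 OR 1 = 1
w3 = w1 NAND w2 = 1 NAND 1 = 0
w4 = w3 XOR D = 0 XOR 0 = 0
w5 = w4 AND B = 0 AND 0 = 0
w6 = w5 XOR w1 = 0 XOR 1 = 1
w7 = w6 NOR F = 1 NOR 1 = 0
So w6 = 1 and w7 = 0.

A=1, B=0, C=0, D=0, E=1, F=1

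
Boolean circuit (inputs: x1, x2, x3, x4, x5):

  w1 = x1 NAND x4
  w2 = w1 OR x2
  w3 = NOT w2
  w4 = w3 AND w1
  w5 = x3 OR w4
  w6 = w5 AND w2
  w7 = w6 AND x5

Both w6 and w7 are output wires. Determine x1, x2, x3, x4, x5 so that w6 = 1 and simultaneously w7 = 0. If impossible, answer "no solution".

Check with x1=1 x2=1 x3=1 x4=1 x5=0:
w1 = x1 NAND x4 = 1 NAND 1 = 0
w2 = w1 OR x2 = 0 OR 1 = 1
w3 = NOT w2 = NOT 1 = 0
w4 = w3 AND w1 = 0 AND 0 = 0
w5 = x3 OR w4 = 1 OR 0 = 1
w6 = w5 AND w2 = 1 AND 1 = 1
w7 = w6 AND x5 = 1 AND 0 = 0
So w6 = 1 and w7 = 0.

x1=1 x2=1 x3=1 x4=1 x5=0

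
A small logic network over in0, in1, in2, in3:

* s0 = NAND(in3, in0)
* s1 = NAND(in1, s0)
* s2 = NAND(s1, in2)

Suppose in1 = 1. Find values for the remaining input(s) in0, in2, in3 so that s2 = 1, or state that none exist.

in0=0, in2=0, in3=0

Check with in1 = 1 and in0=0, in2=0, in3=0:
s0 = NAND(in3, in0) = NAND(0, 0) = 1
s1 = NAND(in1, s0) = NAND(1, 1) = 0
s2 = NAND(s1, in2) = NAND(0, 0) = 1
So s2 = 1.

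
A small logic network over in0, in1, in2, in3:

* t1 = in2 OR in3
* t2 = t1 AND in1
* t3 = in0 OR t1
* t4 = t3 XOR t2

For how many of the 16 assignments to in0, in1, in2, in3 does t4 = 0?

8

t4 = t3 XOR t2 must be 0, so t3 and t2 are equal.
Enumerating the 16 input combinations, 8 give t4 = 0 and 8 give t4 = 1.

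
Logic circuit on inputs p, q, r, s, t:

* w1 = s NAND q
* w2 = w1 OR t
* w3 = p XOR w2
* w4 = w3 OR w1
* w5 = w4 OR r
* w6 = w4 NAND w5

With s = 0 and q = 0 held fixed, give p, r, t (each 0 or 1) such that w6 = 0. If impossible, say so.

w6 = w4 NAND w5 must be 0, so both w4 = 1 and w5 = 1.
Check with s = 0 and q = 0 and p=0, r=1, t=0:
w1 = s NAND q = 0 NAND 0 = 1
w2 = w1 OR t = 1 OR 0 = 1
w3 = p XOR w2 = 0 XOR 1 = 1
w4 = w3 OR w1 = 1 OR 1 = 1
w5 = w4 OR r = 1 OR 1 = 1
w6 = w4 NAND w5 = 1 NAND 1 = 0
So w6 = 0.

p=0 r=1 t=0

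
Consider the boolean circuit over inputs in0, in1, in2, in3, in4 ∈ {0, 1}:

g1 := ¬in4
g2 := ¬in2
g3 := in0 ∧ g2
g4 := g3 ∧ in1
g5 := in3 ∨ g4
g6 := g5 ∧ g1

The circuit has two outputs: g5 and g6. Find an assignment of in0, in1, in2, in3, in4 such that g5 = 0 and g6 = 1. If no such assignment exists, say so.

Across all 32 input combinations, none give both g5 = 0 and g6 = 1.

no solution exists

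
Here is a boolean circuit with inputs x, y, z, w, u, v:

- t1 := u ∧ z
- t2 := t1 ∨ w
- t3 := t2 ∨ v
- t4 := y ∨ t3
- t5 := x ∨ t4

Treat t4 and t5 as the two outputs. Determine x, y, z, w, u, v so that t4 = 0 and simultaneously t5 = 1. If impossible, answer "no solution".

Check with x=1 y=0 z=1 w=0 u=0 v=0:
t1 = u ∧ z = 0 ∧ 1 = 0
t2 = t1 ∨ w = 0 ∨ 0 = 0
t3 = t2 ∨ v = 0 ∨ 0 = 0
t4 = y ∨ t3 = 0 ∨ 0 = 0
t5 = x ∨ t4 = 1 ∨ 0 = 1
So t4 = 0 and t5 = 1.

x=1 y=0 z=1 w=0 u=0 v=0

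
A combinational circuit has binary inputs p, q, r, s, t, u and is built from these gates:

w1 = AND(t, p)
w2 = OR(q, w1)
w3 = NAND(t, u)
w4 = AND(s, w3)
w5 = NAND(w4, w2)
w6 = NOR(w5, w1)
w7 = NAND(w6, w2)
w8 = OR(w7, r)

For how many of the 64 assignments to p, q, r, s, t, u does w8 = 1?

w8 = OR(w7, r) must be 1, so at least one of w7, r is 1.
Enumerating the 64 input combinations, 59 give w8 = 1 and 5 give w8 = 0.

59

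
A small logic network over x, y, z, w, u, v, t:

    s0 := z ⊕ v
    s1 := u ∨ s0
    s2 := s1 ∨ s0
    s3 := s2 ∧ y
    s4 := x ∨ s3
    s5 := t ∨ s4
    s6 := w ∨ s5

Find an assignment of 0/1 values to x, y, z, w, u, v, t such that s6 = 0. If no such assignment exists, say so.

Check with x=0, y=0, z=1, w=0, u=0, v=0, t=0:
s0 = z ⊕ v = 1 ⊕ 0 = 1
s1 = u ∨ s0 = 0 ∨ 1 = 1
s2 = s1 ∨ s0 = 1 ∨ 1 = 1
s3 = s2 ∧ y = 1 ∧ 0 = 0
s4 = x ∨ s3 = 0 ∨ 0 = 0
s5 = t ∨ s4 = 0 ∨ 0 = 0
s6 = w ∨ s5 = 0 ∨ 0 = 0
So s6 = 0 as required.

x=0, y=0, z=1, w=0, u=0, v=0, t=0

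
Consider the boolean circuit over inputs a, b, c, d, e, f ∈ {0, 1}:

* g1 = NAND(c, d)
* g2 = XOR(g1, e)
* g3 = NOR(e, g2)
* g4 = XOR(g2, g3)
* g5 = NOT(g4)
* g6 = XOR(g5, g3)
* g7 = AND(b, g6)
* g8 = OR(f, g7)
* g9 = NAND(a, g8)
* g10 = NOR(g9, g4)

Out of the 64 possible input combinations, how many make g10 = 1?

g10 = NOR(g9, g4) must be 1, so both g9 = 0 and g4 = 0.
Enumerating the 64 input combinations, 9 give g10 = 1 and 55 give g10 = 0.

9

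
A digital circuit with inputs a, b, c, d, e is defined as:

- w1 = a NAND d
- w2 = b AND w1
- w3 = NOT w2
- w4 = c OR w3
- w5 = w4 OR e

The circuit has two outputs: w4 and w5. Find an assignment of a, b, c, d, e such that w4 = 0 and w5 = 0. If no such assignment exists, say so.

Check with a=1, b=1, c=0, d=0, e=0:
w1 = a NAND d = 1 NAND 0 = 1
w2 = b AND w1 = 1 AND 1 = 1
w3 = NOT w2 = NOT 1 = 0
w4 = c OR w3 = 0 OR 0 = 0
w5 = w4 OR e = 0 OR 0 = 0
So w4 = 0 and w5 = 0.

a=1, b=1, c=0, d=0, e=0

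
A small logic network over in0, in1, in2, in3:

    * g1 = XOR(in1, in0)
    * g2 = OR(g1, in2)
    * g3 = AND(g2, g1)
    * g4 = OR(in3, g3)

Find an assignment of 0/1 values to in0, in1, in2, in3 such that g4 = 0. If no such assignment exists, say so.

g4 = OR(in3, g3) must be 0, so both in3 = 0 and g3 = 0.
Check with in0=0, in1=0, in2=0, in3=0:
g1 = XOR(in1, in0) = XOR(0, 0) = 0
g2 = OR(g1, in2) = OR(0, 0) = 0
g3 = AND(g2, g1) = AND(0, 0) = 0
g4 = OR(in3, g3) = OR(0, 0) = 0
So g4 = 0 as required.

in0=0, in1=0, in2=0, in3=0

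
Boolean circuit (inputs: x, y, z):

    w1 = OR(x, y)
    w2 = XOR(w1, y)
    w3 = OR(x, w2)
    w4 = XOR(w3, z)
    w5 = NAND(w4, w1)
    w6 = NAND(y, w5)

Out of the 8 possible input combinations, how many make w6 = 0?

2

w6 = NAND(y, w5) must be 0, so both y = 1 and w5 = 1.
w5 = NAND(w4, w1) must be 1, so at least one of w4, w1 is 0.
Enumerating the 8 input combinations, 2 give w6 = 0 and 6 give w6 = 1.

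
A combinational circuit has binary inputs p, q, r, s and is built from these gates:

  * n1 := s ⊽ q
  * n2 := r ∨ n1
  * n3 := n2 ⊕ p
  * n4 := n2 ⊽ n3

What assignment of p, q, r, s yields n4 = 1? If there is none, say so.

p=0 q=1 r=0 s=0

n4 = n2 ⊽ n3 must be 1, so both n2 = 0 and n3 = 0.
Check with p=0 q=1 r=0 s=0:
n1 = s ⊽ q = 0 ⊽ 1 = 0
n2 = r ∨ n1 = 0 ∨ 0 = 0
n3 = n2 ⊕ p = 0 ⊕ 0 = 0
n4 = n2 ⊽ n3 = 0 ⊽ 0 = 1
So n4 = 1 as required.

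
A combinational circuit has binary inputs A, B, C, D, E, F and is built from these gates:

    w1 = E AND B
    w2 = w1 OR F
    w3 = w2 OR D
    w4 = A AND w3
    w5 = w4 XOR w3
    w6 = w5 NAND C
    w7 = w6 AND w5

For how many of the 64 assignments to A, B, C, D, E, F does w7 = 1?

w7 = w6 AND w5 must be 1, so both w6 = 1 and w5 = 1.
w6 = w5 NAND C must be 1, so at least one of w5, C is 0.
Enumerating the 64 input combinations, 13 give w7 = 1 and 51 give w7 = 0.

13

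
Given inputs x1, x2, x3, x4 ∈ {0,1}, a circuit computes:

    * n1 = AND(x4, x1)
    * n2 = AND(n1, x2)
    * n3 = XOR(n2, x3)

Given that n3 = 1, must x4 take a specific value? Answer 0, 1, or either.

Both values of x4 occur among assignments with n3 = 1:
  x4=0: x1=0, x2=0, x3=1, x4=0
  x4=1: x1=0, x2=0, x3=1, x4=1

either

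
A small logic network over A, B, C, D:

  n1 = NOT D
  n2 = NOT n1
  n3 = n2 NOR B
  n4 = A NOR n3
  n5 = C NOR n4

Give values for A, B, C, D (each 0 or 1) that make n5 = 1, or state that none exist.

Check with A=1, B=0, C=0, D=0:
n1 = NOT D = NOT 0 = 1
n2 = NOT n1 = NOT 1 = 0
n3 = n2 NOR B = 0 NOR 0 = 1
n4 = A NOR n3 = 1 NOR 1 = 0
n5 = C NOR n4 = 0 NOR 0 = 1
So n5 = 1 as required.

A=1, B=0, C=0, D=0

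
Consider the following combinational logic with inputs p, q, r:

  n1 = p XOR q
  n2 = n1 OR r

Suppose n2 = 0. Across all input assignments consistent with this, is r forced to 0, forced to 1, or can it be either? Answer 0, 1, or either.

0

n2 = n1 OR r must be 0, so both n1 = 0 and r = 0.
Every assignment with n2 = 0 has r = 0; there are 2 such assignment(s).
  p=0, q=0, r=0
  p=1, q=1, r=0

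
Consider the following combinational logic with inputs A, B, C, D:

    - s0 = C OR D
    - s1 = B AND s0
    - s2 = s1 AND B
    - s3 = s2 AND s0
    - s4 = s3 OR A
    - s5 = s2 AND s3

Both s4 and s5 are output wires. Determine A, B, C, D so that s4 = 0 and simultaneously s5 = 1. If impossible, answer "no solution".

no solution exists

Across all 16 input combinations, none give both s4 = 0 and s5 = 1.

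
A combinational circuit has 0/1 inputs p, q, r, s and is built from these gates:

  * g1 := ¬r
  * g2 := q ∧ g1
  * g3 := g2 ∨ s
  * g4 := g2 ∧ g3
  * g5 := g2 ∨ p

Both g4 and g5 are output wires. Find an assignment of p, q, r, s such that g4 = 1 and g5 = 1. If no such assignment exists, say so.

p=1, q=1, r=0, s=1

Check with p=1, q=1, r=0, s=1:
g1 = ¬r = ¬0 = 1
g2 = q ∧ g1 = 1 ∧ 1 = 1
g3 = g2 ∨ s = 1 ∨ 1 = 1
g4 = g2 ∧ g3 = 1 ∧ 1 = 1
g5 = g2 ∨ p = 1 ∨ 1 = 1
So g4 = 1 and g5 = 1.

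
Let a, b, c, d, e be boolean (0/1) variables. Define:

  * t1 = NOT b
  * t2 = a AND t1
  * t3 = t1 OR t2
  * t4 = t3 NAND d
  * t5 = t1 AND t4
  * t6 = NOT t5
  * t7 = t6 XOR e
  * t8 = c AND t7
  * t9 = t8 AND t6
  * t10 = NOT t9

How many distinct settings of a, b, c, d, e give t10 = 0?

6

t10 = NOT t9 must be 0, so t9 = 1.
t9 = t8 AND t6 must be 1, so both t8 = 1 and t6 = 1.
Enumerating the 32 input combinations, 6 give t10 = 0 and 26 give t10 = 1.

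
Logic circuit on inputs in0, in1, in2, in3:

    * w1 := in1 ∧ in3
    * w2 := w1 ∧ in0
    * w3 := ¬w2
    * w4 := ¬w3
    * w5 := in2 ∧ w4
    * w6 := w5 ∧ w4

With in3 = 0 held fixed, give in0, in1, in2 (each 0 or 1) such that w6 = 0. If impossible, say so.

in0=1, in1=0, in2=1

Check with in3 = 0 and in0=1, in1=0, in2=1:
w1 = in1 ∧ in3 = 0 ∧ 0 = 0
w2 = w1 ∧ in0 = 0 ∧ 1 = 0
w3 = ¬w2 = ¬0 = 1
w4 = ¬w3 = ¬1 = 0
w5 = in2 ∧ w4 = 1 ∧ 0 = 0
w6 = w5 ∧ w4 = 0 ∧ 0 = 0
So w6 = 0.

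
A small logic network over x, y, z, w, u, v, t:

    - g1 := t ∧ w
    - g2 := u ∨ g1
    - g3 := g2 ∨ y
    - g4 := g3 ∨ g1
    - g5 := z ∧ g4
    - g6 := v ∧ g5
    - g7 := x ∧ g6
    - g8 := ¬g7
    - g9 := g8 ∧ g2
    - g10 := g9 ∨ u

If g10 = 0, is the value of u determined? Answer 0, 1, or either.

0

g10 = g9 ∨ u must be 0, so both g9 = 0 and u = 0.
Every assignment with g10 = 0 has u = 0; there are 50 such assignment(s).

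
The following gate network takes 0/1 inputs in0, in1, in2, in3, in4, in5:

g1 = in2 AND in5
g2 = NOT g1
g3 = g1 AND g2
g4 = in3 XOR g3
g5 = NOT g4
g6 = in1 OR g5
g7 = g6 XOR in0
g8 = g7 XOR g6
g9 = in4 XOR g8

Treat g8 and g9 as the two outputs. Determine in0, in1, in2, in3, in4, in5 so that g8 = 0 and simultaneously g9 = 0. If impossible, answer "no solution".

in0=0, in1=0, in2=0, in3=1, in4=0, in5=0

Check with in0=0, in1=0, in2=0, in3=1, in4=0, in5=0:
g1 = in2 AND in5 = 0 AND 0 = 0
g2 = NOT g1 = NOT 0 = 1
g3 = g1 AND g2 = 0 AND 1 = 0
g4 = in3 XOR g3 = 1 XOR 0 = 1
g5 = NOT g4 = NOT 1 = 0
g6 = in1 OR g5 = 0 OR 0 = 0
g7 = g6 XOR in0 = 0 XOR 0 = 0
g8 = g7 XOR g6 = 0 XOR 0 = 0
g9 = in4 XOR g8 = 0 XOR 0 = 0
So g8 = 0 and g9 = 0.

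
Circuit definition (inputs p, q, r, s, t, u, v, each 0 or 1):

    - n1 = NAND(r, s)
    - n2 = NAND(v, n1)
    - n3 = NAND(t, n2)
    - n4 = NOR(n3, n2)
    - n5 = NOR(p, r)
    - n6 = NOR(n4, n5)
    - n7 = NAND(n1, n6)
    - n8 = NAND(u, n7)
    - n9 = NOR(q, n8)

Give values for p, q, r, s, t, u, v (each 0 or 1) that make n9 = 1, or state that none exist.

Check with p=0, q=0, r=1, s=1, t=1, u=1, v=1:
n1 = NAND(r, s) = NAND(1, 1) = 0
n2 = NAND(v, n1) = NAND(1, 0) = 1
n3 = NAND(t, n2) = NAND(1, 1) = 0
n4 = NOR(n3, n2) = NOR(0, 1) = 0
n5 = NOR(p, r) = NOR(0, 1) = 0
n6 = NOR(n4, n5) = NOR(0, 0) = 1
n7 = NAND(n1, n6) = NAND(0, 1) = 1
n8 = NAND(u, n7) = NAND(1, 1) = 0
n9 = NOR(q, n8) = NOR(0, 0) = 1
So n9 = 1 as required.

p=0, q=0, r=1, s=1, t=1, u=1, v=1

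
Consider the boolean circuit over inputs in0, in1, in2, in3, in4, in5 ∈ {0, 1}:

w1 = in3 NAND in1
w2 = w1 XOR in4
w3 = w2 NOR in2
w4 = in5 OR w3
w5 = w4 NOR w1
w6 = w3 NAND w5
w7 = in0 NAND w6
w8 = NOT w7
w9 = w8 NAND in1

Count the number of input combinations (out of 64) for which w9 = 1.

w9 = w8 NAND in1 must be 1, so at least one of w8, in1 is 0.
Enumerating the 64 input combinations, 48 give w9 = 1 and 16 give w9 = 0.

48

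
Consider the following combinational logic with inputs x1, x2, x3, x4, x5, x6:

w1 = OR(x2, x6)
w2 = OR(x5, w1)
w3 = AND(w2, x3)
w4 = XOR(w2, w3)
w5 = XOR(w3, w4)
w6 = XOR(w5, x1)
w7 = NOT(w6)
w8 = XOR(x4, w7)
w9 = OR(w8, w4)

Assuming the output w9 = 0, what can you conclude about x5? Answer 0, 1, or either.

either

Both values of x5 occur among assignments with w9 = 0:
  x5=0: x1=0, x2=0, x3=0, x4=1, x5=0, x6=0
  x5=1: x1=0, x2=0, x3=1, x4=0, x5=1, x6=0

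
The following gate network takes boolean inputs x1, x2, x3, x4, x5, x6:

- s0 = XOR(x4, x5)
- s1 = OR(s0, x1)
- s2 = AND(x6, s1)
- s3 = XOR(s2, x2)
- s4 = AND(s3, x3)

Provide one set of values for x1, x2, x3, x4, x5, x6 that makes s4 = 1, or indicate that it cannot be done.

s4 = AND(s3, x3) must be 1, so both s3 = 1 and x3 = 1.
s3 = XOR(s2, x2) must be 1, so s2 and x2 differ.
Check with x1=1, x2=1, x3=1, x4=0, x5=0, x6=0:
s0 = XOR(x4, x5) = XOR(0, 0) = 0
s1 = OR(s0, x1) = OR(0, 1) = 1
s2 = AND(x6, s1) = AND(0, 1) = 0
s3 = XOR(s2, x2) = XOR(0, 1) = 1
s4 = AND(s3, x3) = AND(1, 1) = 1
So s4 = 1 as required.

x1=1, x2=1, x3=1, x4=0, x5=0, x6=0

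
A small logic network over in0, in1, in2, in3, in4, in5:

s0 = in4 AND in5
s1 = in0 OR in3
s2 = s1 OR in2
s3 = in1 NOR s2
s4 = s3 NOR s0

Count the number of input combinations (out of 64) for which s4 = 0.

19

s4 = s3 NOR s0 must be 0, so at least one of s3, s0 is 1.
Enumerating the 64 input combinations, 19 give s4 = 0 and 45 give s4 = 1.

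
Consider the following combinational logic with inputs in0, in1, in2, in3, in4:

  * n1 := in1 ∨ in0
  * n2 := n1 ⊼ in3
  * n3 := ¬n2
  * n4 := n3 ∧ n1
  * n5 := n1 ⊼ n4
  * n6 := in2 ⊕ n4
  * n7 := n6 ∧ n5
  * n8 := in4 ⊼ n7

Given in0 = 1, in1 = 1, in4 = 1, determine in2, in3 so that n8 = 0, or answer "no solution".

in2=1, in3=0

n8 = in4 ⊼ n7 must be 0, so both in4 = 1 and n7 = 1.
Check with in0 = 1, in1 = 1, in4 = 1 and in2=1, in3=0:
n1 = in1 ∨ in0 = 1 ∨ 1 = 1
n2 = n1 ⊼ in3 = 1 ⊼ 0 = 1
n3 = ¬n2 = ¬1 = 0
n4 = n3 ∧ n1 = 0 ∧ 1 = 0
n5 = n1 ⊼ n4 = 1 ⊼ 0 = 1
n6 = in2 ⊕ n4 = 1 ⊕ 0 = 1
n7 = n6 ∧ n5 = 1 ∧ 1 = 1
n8 = in4 ⊼ n7 = 1 ⊼ 1 = 0
So n8 = 0.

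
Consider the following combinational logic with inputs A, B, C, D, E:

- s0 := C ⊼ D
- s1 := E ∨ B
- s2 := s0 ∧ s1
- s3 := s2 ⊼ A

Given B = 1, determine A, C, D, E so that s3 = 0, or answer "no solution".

A=1, C=0, D=1, E=1

Check with B = 1 and A=1, C=0, D=1, E=1:
s0 = C ⊼ D = 0 ⊼ 1 = 1
s1 = E ∨ B = 1 ∨ 1 = 1
s2 = s0 ∧ s1 = 1 ∧ 1 = 1
s3 = s2 ⊼ A = 1 ⊼ 1 = 0
So s3 = 0.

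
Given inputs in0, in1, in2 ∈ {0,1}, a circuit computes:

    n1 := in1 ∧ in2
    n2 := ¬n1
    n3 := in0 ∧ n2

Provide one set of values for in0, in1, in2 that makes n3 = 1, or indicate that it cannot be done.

in0=1, in1=0, in2=0

Check with in0=1, in1=0, in2=0:
n1 = in1 ∧ in2 = 0 ∧ 0 = 0
n2 = ¬n1 = ¬0 = 1
n3 = in0 ∧ n2 = 1 ∧ 1 = 1
So n3 = 1 as required.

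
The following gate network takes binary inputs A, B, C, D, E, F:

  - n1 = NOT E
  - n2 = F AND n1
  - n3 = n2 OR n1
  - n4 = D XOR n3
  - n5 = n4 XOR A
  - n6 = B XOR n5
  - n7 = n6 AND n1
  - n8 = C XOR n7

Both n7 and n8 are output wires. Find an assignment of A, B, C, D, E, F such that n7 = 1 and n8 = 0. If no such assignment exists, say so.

Check with A=0, B=0, C=1, D=0, E=0, F=0:
n1 = NOT E = NOT 0 = 1
n2 = F AND n1 = 0 AND 1 = 0
n3 = n2 OR n1 = 0 OR 1 = 1
n4 = D XOR n3 = 0 XOR 1 = 1
n5 = n4 XOR A = 1 XOR 0 = 1
n6 = B XOR n5 = 0 XOR 1 = 1
n7 = n6 AND n1 = 1 AND 1 = 1
n8 = C XOR n7 = 1 XOR 1 = 0
So n7 = 1 and n8 = 0.

A=0, B=0, C=1, D=0, E=0, F=0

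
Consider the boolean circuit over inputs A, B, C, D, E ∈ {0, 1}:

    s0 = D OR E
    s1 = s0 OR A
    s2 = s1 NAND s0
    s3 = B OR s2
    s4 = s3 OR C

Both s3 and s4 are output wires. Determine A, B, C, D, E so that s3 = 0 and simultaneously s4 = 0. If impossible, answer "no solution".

A=0, B=0, C=0, D=0, E=1

Check with A=0, B=0, C=0, D=0, E=1:
s0 = D OR E = 0 OR 1 = 1
s1 = s0 OR A = 1 OR 0 = 1
s2 = s1 NAND s0 = 1 NAND 1 = 0
s3 = B OR s2 = 0 OR 0 = 0
s4 = s3 OR C = 0 OR 0 = 0
So s3 = 0 and s4 = 0.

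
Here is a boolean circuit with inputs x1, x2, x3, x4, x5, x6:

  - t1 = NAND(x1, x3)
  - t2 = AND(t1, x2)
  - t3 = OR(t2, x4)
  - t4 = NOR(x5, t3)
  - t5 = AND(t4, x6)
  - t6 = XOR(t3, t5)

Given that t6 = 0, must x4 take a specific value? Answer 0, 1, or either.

t6 = XOR(t3, t5) must be 0, so t3 and t5 are equal.
Every assignment with t6 = 0 has x4 = 0; there are 15 such assignment(s).

0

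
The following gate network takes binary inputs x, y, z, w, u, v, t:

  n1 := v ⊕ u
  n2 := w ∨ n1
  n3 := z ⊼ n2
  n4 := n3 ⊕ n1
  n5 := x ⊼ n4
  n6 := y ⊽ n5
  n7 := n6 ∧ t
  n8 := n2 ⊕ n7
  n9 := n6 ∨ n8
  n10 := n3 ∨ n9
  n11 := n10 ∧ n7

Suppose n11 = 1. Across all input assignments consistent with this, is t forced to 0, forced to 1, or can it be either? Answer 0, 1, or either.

n11 = n10 ∧ n7 must be 1, so both n10 = 1 and n7 = 1.
n10 = n3 ∨ n9 must be 1, so at least one of n3, n9 is 1.
Every assignment with n11 = 1 has t = 1; there are 10 such assignment(s).

1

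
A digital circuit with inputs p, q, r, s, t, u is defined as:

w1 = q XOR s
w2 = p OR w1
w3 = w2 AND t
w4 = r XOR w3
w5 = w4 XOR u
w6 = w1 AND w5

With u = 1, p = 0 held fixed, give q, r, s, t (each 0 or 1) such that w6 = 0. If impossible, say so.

w6 = w1 AND w5 must be 0, so at least one of w1, w5 is 0.
Check with u = 1, p = 0 and q=0, r=0, s=1, t=1:
w1 = q XOR s = 0 XOR 1 = 1
w2 = p OR w1 = 0 OR 1 = 1
w3 = w2 AND t = 1 AND 1 = 1
w4 = r XOR w3 = 0 XOR 1 = 1
w5 = w4 XOR u = 1 XOR 1 = 0
w6 = w1 AND w5 = 1 AND 0 = 0
So w6 = 0.

q=0, r=0, s=1, t=1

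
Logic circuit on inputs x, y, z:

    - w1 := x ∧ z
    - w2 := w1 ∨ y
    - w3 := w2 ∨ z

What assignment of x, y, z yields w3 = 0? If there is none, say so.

w3 = w2 ∨ z must be 0, so both w2 = 0 and z = 0.
w2 = w1 ∨ y must be 0, so both w1 = 0 and y = 0.
w1 = x ∧ z must be 0, so at least one of x, z is 0.
Check with x=1, y=0, z=0:
w1 = x ∧ z = 1 ∧ 0 = 0
w2 = w1 ∨ y = 0 ∨ 0 = 0
w3 = w2 ∨ z = 0 ∨ 0 = 0
So w3 = 0 as required.

x=1, y=0, z=0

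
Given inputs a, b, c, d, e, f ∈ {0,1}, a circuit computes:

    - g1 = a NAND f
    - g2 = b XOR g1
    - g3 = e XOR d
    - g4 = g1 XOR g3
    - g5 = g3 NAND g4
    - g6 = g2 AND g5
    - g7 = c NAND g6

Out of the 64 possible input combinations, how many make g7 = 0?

g7 = c NAND g6 must be 0, so both c = 1 and g6 = 1.
g6 = g2 AND g5 must be 1, so both g2 = 1 and g5 = 1.
g2 = b XOR g1 must be 1, so b and g1 differ.
Enumerating the 64 input combinations, 14 give g7 = 0 and 50 give g7 = 1.

14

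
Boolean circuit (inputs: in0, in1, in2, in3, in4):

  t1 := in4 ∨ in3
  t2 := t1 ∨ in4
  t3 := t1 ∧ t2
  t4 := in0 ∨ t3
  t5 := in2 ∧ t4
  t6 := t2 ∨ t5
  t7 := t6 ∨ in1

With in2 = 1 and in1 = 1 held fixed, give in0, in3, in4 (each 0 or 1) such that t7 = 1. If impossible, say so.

in0=1 in3=1 in4=1

t7 = t6 ∨ in1 must be 1, so at least one of t6, in1 is 1.
Check with in2 = 1 and in1 = 1 and in0=1, in3=1, in4=1:
t1 = in4 ∨ in3 = 1 ∨ 1 = 1
t2 = t1 ∨ in4 = 1 ∨ 1 = 1
t3 = t1 ∧ t2 = 1 ∧ 1 = 1
t4 = in0 ∨ t3 = 1 ∨ 1 = 1
t5 = in2 ∧ t4 = 1 ∧ 1 = 1
t6 = t2 ∨ t5 = 1 ∨ 1 = 1
t7 = t6 ∨ in1 = 1 ∨ 1 = 1
So t7 = 1.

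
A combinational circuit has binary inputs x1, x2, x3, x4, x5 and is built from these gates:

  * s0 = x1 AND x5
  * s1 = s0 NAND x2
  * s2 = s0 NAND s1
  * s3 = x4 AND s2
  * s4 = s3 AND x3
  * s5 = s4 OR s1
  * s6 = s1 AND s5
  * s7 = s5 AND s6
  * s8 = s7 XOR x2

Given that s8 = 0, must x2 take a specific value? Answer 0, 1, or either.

s8 = s7 XOR x2 must be 0, so s7 and x2 are equal.
Every assignment with s8 = 0 has x2 = 1; there are 12 such assignment(s).

1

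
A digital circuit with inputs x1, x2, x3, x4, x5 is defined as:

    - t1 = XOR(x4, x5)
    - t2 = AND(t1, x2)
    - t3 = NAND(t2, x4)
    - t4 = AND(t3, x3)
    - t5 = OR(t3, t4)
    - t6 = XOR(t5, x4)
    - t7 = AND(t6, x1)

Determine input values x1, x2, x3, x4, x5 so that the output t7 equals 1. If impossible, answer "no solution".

x1=1, x2=0, x3=0, x4=0, x5=0

t7 = AND(t6, x1) must be 1, so both t6 = 1 and x1 = 1.
t6 = XOR(t5, x4) must be 1, so t5 and x4 differ.
Check with x1=1, x2=0, x3=0, x4=0, x5=0:
t1 = XOR(x4, x5) = XOR(0, 0) = 0
t2 = AND(t1, x2) = AND(0, 0) = 0
t3 = NAND(t2, x4) = NAND(0, 0) = 1
t4 = AND(t3, x3) = AND(1, 0) = 0
t5 = OR(t3, t4) = OR(1, 0) = 1
t6 = XOR(t5, x4) = XOR(1, 0) = 1
t7 = AND(t6, x1) = AND(1, 1) = 1
So t7 = 1 as required.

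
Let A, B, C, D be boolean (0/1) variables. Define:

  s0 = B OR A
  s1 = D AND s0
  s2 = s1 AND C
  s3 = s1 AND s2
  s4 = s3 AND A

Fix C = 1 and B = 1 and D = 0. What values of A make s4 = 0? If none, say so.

s4 = s3 AND A must be 0, so at least one of s3, A is 0.
Check with C = 1 and B = 1 and D = 0 and A=0:
s0 = B OR A = 1 OR 0 = 1
s1 = D AND s0 = 0 AND 1 = 0
s2 = s1 AND C = 0 AND 1 = 0
s3 = s1 AND s2 = 0 AND 0 = 0
s4 = s3 AND A = 0 AND 0 = 0
So s4 = 0.

A=0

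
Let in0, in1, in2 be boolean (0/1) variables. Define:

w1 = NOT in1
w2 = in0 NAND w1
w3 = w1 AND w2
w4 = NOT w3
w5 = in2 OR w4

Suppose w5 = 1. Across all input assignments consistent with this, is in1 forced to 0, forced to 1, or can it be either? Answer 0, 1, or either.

either

Both values of in1 occur among assignments with w5 = 1:
  in1=0: in0=0, in1=0, in2=1
  in1=1: in0=0, in1=1, in2=0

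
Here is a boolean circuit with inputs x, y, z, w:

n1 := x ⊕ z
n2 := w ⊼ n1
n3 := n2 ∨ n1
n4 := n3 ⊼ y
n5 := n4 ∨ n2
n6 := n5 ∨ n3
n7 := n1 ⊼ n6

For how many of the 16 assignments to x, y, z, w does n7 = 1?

8

n7 = n1 ⊼ n6 must be 1, so at least one of n1, n6 is 0.
Enumerating the 16 input combinations, 8 give n7 = 1 and 8 give n7 = 0.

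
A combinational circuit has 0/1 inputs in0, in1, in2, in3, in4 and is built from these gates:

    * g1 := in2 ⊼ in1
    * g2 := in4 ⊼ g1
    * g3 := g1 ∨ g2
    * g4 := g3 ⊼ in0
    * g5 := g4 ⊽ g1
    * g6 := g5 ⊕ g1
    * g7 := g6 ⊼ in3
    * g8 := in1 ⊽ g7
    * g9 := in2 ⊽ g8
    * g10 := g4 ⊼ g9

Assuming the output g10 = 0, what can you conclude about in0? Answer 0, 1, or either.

g10 = g4 ⊼ g9 must be 0, so both g4 = 1 and g9 = 1.
g4 = g3 ⊼ in0 must be 1, so at least one of g3, in0 is 0.
g9 = in2 ⊽ g8 must be 1, so both in2 = 0 and g8 = 0.
Every assignment with g10 = 0 has in0 = 0; there are 6 such assignment(s).

0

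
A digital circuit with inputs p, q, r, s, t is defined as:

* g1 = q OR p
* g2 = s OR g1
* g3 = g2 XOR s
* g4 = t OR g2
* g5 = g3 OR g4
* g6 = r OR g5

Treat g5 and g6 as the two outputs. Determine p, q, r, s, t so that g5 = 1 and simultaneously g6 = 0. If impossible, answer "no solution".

Across all 32 input combinations, none give both g5 = 1 and g6 = 0.

no solution exists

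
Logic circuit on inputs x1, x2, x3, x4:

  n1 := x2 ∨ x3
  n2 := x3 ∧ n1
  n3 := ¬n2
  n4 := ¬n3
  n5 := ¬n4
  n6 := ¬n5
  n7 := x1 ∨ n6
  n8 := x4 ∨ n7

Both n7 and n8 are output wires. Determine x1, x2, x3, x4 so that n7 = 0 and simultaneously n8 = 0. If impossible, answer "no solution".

x1=0, x2=1, x3=0, x4=0

Check with x1=0, x2=1, x3=0, x4=0:
n1 = x2 ∨ x3 = 1 ∨ 0 = 1
n2 = x3 ∧ n1 = 0 ∧ 1 = 0
n3 = ¬n2 = ¬0 = 1
n4 = ¬n3 = ¬1 = 0
n5 = ¬n4 = ¬0 = 1
n6 = ¬n5 = ¬1 = 0
n7 = x1 ∨ n6 = 0 ∨ 0 = 0
n8 = x4 ∨ n7 = 0 ∨ 0 = 0
So n7 = 0 and n8 = 0.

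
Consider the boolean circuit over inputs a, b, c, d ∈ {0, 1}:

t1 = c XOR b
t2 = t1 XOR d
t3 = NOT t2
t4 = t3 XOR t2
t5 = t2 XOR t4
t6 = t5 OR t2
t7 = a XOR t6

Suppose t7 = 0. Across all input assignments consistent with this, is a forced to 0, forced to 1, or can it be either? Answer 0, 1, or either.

1

t7 = a XOR t6 must be 0, so a and t6 are equal.
Every assignment with t7 = 0 has a = 1; there are 8 such assignment(s).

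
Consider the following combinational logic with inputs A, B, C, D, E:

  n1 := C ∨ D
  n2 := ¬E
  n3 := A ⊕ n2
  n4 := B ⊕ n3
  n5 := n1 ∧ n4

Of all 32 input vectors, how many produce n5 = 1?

12

n5 = n1 ∧ n4 must be 1, so both n1 = 1 and n4 = 1.
Enumerating the 32 input combinations, 12 give n5 = 1 and 20 give n5 = 0.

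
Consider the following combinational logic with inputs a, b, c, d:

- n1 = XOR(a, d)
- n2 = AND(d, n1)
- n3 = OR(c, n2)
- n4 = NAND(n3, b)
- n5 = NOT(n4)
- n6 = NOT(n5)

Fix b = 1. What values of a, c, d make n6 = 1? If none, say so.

Check with b = 1 and a=0, c=0, d=0:
n1 = XOR(a, d) = XOR(0, 0) = 0
n2 = AND(d, n1) = AND(0, 0) = 0
n3 = OR(c, n2) = OR(0, 0) = 0
n4 = NAND(n3, b) = NAND(0, 1) = 1
n5 = NOT(n4) = NOT 1 = 0
n6 = NOT(n5) = NOT 0 = 1
So n6 = 1.

a=0, c=0, d=0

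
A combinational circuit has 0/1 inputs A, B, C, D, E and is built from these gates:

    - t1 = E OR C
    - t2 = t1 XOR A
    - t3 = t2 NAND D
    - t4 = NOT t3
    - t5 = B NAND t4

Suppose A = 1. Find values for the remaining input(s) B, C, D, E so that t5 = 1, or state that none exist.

B=1 C=1 D=0 E=1

Check with A = 1 and B=1, C=1, D=0, E=1:
t1 = E OR C = 1 OR 1 = 1
t2 = t1 XOR A = 1 XOR 1 = 0
t3 = t2 NAND D = 0 NAND 0 = 1
t4 = NOT t3 = NOT 1 = 0
t5 = B NAND t4 = 1 NAND 0 = 1
So t5 = 1.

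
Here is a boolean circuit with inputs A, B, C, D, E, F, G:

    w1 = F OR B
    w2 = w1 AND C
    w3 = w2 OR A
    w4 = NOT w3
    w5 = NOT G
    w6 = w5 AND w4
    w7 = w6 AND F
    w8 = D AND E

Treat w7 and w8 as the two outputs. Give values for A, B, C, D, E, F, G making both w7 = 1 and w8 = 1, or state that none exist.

A=0 B=0 C=0 D=1 E=1 F=1 G=0

Check with A=0 B=0 C=0 D=1 E=1 F=1 G=0:
w1 = F OR B = 1 OR 0 = 1
w2 = w1 AND C = 1 AND 0 = 0
w3 = w2 OR A = 0 OR 0 = 0
w4 = NOT w3 = NOT 0 = 1
w5 = NOT G = NOT 0 = 1
w6 = w5 AND w4 = 1 AND 1 = 1
w7 = w6 AND F = 1 AND 1 = 1
w8 = D AND E = 1 AND 1 = 1
So w7 = 1 and w8 = 1.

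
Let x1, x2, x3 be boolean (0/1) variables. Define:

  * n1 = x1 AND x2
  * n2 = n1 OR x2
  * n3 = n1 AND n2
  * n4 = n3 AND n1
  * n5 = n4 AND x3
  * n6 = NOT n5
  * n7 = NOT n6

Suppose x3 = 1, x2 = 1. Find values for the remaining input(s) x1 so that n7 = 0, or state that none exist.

x1=0

n7 = NOT n6 must be 0, so n6 = 1.
Check with x3 = 1, x2 = 1 and x1=0:
n1 = x1 AND x2 = 0 AND 1 = 0
n2 = n1 OR x2 = 0 OR 1 = 1
n3 = n1 AND n2 = 0 AND 1 = 0
n4 = n3 AND n1 = 0 AND 0 = 0
n5 = n4 AND x3 = 0 AND 1 = 0
n6 = NOT n5 = NOT 0 = 1
n7 = NOT n6 = NOT 1 = 0
So n7 = 0.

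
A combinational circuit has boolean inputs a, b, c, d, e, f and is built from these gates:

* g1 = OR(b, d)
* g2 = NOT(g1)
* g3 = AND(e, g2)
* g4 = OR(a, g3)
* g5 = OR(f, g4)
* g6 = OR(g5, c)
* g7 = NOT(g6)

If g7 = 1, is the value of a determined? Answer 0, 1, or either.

0

g7 = NOT(g6) must be 1, so g6 = 0.
g6 = OR(g5, c) must be 0, so both g5 = 0 and c = 0.
g5 = OR(f, g4) must be 0, so both f = 0 and g4 = 0.
Every assignment with g7 = 1 has a = 0; there are 7 such assignment(s).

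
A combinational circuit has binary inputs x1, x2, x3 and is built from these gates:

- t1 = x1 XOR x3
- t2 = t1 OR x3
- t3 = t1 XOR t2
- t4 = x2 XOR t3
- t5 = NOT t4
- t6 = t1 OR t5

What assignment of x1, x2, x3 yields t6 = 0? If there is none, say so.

x1=0 x2=1 x3=0

t6 = t1 OR t5 must be 0, so both t1 = 0 and t5 = 0.
t1 = x1 XOR x3 must be 0, so x1 and x3 are equal.
Check with x1=0 x2=1 x3=0:
t1 = x1 XOR x3 = 0 XOR 0 = 0
t2 = t1 OR x3 = 0 OR 0 = 0
t3 = t1 XOR t2 = 0 XOR 0 = 0
t4 = x2 XOR t3 = 1 XOR 0 = 1
t5 = NOT t4 = NOT 1 = 0
t6 = t1 OR t5 = 0 OR 0 = 0
So t6 = 0 as required.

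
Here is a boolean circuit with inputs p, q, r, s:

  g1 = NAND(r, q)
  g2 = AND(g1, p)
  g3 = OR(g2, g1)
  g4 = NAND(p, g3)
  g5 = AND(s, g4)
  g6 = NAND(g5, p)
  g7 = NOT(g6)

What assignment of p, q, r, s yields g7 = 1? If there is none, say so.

g7 = NOT(g6) must be 1, so g6 = 0.
g6 = NAND(g5, p) must be 0, so both g5 = 1 and p = 1.
g5 = AND(s, g4) must be 1, so both s = 1 and g4 = 1.
Check with p=1 q=1 r=1 s=1:
g1 = NAND(r, q) = NAND(1, 1) = 0
g2 = AND(g1, p) = AND(0, 1) = 0
g3 = OR(g2, g1) = OR(0, 0) = 0
g4 = NAND(p, g3) = NAND(1, 0) = 1
g5 = AND(s, g4) = AND(1, 1) = 1
g6 = NAND(g5, p) = NAND(1, 1) = 0
g7 = NOT(g6) = NOT 0 = 1
So g7 = 1 as required.

p=1 q=1 r=1 s=1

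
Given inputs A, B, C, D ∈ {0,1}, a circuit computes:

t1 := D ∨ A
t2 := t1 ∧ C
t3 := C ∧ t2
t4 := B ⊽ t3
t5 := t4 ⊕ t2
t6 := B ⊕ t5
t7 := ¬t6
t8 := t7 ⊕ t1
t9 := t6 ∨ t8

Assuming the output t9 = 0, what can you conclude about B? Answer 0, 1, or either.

1

t9 = t6 ∨ t8 must be 0, so both t6 = 0 and t8 = 0.
t6 = B ⊕ t5 must be 0, so B and t5 are equal.
Every assignment with t9 = 0 has B = 1; there are 3 such assignment(s).
  A=0, B=1, C=1, D=1
  A=1, B=1, C=1, D=0
  A=1, B=1, C=1, D=1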